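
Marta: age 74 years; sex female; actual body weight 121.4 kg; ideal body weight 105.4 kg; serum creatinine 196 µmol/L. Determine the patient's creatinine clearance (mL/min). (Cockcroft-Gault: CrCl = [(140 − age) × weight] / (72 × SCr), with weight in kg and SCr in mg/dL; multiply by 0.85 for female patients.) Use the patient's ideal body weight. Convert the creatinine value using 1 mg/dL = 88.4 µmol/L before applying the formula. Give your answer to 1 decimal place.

SCr = 196 / 88.4 = 2.217 mg/dL
CrCl = (140 − 74) × 105.4 / (72 × 2.217) × 0.85 = 6956.4 / 159.62 × 0.85 ≈ 37.0 mL/min

37.0 mL/min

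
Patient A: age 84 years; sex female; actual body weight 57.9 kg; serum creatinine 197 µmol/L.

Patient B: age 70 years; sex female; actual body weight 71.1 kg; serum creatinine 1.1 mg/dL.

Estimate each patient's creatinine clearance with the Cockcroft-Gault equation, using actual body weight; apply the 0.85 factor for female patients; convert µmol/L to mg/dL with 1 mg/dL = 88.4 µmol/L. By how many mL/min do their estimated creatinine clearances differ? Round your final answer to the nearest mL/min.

Patient A: SCr = 197 / 88.4 = 2.229 mg/dL
Patient A: CrCl = (140 − 84) × 57.9 / (72 × 2.229) × 0.85 = 3242.4 / 160.49 × 0.85 ≈ 17.2 mL/min
Patient B: CrCl = (140 − 70) × 71.1 / (72 × 1.1) × 0.85 = 4977.0 / 79.20 × 0.85 ≈ 53.4 mL/min
|17.2 − 53.4| = 36.2 mL/min

36 mL/min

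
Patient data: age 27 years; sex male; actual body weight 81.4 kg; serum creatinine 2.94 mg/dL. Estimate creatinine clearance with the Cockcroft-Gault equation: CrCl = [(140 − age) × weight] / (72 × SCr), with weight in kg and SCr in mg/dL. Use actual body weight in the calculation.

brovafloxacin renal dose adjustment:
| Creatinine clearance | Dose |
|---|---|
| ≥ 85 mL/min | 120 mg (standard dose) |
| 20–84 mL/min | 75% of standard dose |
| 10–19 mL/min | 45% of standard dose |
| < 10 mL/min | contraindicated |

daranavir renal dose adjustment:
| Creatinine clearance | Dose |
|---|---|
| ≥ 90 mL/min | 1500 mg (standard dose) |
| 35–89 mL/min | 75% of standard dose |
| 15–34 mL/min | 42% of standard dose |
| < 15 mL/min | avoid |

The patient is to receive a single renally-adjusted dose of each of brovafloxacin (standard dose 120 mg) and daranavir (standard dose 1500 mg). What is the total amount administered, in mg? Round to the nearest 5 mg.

1215 mg

CrCl = (140 − 27) × 81.4 / (72 × 2.94) = 9198.2 / 211.68 ≈ 43.5 mL/min
CrCl ≈ 43 mL/min.
brovafloxacin: 20–84 mL/min → 75% of 120 mg = 90 mg.
daranavir: 35–89 mL/min → 75% of 1500 mg = 1125 mg.
Total = 90 + 1125 = 1215 mg.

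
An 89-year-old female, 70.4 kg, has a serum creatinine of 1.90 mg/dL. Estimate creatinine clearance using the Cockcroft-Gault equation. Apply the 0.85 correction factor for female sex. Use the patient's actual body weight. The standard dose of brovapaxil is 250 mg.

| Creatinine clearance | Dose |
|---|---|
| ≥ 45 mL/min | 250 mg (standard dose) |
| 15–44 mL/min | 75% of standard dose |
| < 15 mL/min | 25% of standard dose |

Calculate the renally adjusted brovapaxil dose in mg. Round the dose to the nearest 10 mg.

CrCl = (140 − 89) × 70.4 / (72 × 1.9) × 0.85 = 3590.4 / 136.80 × 0.85 ≈ 22.3 mL/min
CrCl ≈ 22 mL/min → bracket 15–44 mL/min.
75% of 250 mg = 187.5 mg → 190 mg

190 mg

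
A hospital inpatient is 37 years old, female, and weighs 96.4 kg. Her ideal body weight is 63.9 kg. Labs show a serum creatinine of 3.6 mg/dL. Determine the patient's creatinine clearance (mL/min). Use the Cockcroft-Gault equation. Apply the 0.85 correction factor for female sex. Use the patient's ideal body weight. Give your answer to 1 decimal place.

21.6 mL/min

CrCl = (140 − 37) × 63.9 / (72 × 3.6) × 0.85 = 6581.7 / 259.20 × 0.85 ≈ 21.6 mL/min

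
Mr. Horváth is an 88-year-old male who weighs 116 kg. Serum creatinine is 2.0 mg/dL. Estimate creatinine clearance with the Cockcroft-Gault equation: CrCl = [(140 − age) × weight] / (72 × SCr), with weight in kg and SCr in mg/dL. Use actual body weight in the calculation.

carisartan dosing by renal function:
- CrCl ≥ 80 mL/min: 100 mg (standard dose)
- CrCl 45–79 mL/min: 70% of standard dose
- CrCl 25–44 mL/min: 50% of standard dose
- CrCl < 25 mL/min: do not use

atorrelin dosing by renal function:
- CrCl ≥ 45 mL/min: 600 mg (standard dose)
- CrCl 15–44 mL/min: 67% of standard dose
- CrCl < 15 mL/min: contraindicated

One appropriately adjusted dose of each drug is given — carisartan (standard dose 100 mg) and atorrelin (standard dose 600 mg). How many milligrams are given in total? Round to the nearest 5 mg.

CrCl = (140 − 88) × 116 / (72 × 2) = 6032.0 / 144.00 ≈ 41.9 mL/min
CrCl ≈ 42 mL/min.
carisartan: 25–44 mL/min → 50% of 100 mg = 50 mg.
atorrelin: 15–44 mL/min → 67% of 600 mg = 402 mg.
Total = 50 + 402 = 452 mg.

450 mg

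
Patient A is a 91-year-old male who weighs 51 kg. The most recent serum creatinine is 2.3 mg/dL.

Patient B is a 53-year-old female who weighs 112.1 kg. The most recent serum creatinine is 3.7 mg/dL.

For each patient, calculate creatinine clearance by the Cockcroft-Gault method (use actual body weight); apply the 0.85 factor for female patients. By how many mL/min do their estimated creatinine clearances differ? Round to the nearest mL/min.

16 mL/min

Patient A: CrCl = (140 − 91) × 51 / (72 × 2.3) = 2499.0 / 165.60 ≈ 15.1 mL/min
Patient B: CrCl = (140 − 53) × 112.1 / (72 × 3.7) × 0.85 = 9752.7 / 266.40 × 0.85 ≈ 31.1 mL/min
|15.1 − 31.1| = 16.0 mL/min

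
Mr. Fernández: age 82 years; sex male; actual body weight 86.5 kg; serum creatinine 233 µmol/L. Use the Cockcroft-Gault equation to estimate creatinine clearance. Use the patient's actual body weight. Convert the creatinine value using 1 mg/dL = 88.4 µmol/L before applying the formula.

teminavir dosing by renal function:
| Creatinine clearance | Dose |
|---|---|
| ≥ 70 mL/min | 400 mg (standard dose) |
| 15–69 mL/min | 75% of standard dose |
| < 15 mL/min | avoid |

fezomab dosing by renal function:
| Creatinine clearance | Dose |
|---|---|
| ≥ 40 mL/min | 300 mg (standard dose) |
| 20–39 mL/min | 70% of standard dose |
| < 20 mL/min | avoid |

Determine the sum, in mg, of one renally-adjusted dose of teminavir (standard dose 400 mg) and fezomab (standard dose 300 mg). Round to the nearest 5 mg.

510 mg

SCr = 233 / 88.4 = 2.636 mg/dL
CrCl = (140 − 82) × 86.5 / (72 × 2.636) = 5017.0 / 189.79 ≈ 26.4 mL/min
CrCl ≈ 26 mL/min.
teminavir: 15–69 mL/min → 75% of 400 mg = 300 mg.
fezomab: 20–39 mL/min → 70% of 300 mg = 210 mg.
Total = 300 + 210 = 510 mg.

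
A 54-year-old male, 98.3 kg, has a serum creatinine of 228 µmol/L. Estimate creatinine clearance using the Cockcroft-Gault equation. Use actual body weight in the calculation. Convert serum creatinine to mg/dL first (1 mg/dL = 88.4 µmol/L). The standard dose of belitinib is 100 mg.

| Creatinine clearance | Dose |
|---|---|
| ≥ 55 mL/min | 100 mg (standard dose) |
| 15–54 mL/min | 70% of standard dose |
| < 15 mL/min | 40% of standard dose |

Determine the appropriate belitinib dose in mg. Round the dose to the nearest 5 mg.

70 mg

SCr = 228 / 88.4 = 2.579 mg/dL
CrCl = (140 − 54) × 98.3 / (72 × 2.579) = 8453.8 / 185.69 ≈ 45.5 mL/min
CrCl ≈ 46 mL/min → bracket 15–54 mL/min.
70% of 100 mg = 70 mg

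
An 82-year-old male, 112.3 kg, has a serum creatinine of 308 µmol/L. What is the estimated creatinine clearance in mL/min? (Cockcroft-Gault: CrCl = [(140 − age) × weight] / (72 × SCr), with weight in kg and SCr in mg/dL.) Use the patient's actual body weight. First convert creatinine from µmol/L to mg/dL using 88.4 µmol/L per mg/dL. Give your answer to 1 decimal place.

SCr = 308 / 88.4 = 3.484 mg/dL
CrCl = (140 − 82) × 112.3 / (72 × 3.484) = 6513.4 / 250.85 ≈ 26.0 mL/min

26.0 mL/min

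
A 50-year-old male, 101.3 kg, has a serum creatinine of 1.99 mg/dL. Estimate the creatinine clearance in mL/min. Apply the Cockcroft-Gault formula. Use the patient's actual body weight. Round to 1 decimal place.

CrCl = (140 − 50) × 101.3 / (72 × 1.99) = 9117.0 / 143.28 ≈ 63.6 mL/min

63.6 mL/min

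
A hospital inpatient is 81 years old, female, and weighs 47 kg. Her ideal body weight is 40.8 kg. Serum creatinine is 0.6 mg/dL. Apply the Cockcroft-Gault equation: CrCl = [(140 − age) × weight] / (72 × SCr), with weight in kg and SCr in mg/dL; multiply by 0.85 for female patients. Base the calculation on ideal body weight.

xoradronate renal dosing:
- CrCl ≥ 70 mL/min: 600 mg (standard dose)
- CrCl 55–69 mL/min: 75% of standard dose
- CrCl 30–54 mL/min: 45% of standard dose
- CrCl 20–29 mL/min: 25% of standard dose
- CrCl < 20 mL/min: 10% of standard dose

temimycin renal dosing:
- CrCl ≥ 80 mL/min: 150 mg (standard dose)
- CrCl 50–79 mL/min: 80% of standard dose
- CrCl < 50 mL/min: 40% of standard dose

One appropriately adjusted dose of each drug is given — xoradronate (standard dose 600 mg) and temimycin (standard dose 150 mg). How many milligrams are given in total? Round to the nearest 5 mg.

330 mg

CrCl = (140 − 81) × 40.8 / (72 × 0.6) × 0.85 = 2407.2 / 43.20 × 0.85 ≈ 47.4 mL/min
CrCl ≈ 47 mL/min.
xoradronate: 30–54 mL/min → 45% of 600 mg = 270 mg.
temimycin: < 50 mL/min → 40% of 150 mg = 60 mg.
Total = 270 + 60 = 330 mg.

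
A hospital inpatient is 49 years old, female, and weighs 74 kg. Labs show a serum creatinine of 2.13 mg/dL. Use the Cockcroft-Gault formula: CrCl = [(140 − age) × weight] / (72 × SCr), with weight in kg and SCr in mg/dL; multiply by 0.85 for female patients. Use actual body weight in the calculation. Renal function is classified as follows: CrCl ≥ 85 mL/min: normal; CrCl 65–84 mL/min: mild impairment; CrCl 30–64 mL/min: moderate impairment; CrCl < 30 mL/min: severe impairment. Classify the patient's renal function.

CrCl = (140 − 49) × 74 / (72 × 2.13) × 0.85 = 6734.0 / 153.36 × 0.85 ≈ 37.3 mL/min
37 mL/min falls in the 'moderate impairment' range.

moderate impairment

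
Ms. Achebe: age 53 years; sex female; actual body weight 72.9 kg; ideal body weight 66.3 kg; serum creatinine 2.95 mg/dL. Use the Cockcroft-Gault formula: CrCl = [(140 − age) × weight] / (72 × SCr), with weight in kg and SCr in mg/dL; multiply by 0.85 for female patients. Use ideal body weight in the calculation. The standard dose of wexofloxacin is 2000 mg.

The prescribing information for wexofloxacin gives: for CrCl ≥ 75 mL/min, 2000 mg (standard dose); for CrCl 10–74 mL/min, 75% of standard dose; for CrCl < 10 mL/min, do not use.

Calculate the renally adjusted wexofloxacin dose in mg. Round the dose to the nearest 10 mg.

CrCl = (140 − 53) × 66.3 / (72 × 2.95) × 0.85 = 5768.1 / 212.40 × 0.85 ≈ 23.1 mL/min
CrCl ≈ 23 mL/min → bracket 10–74 mL/min.
75% of 2000 mg = 1500 mg

1500 mg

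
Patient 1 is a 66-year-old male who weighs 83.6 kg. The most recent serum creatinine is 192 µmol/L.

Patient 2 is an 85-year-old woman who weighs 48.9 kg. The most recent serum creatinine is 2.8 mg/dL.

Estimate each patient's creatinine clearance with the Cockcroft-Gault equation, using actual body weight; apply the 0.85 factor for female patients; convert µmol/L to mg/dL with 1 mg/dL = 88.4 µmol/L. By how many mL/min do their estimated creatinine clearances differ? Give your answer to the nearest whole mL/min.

28 mL/min

Patient 1: SCr = 192 / 88.4 = 2.172 mg/dL
Patient 1: CrCl = (140 − 66) × 83.6 / (72 × 2.172) = 6186.4 / 156.38 ≈ 39.6 mL/min
Patient 2: CrCl = (140 − 85) × 48.9 / (72 × 2.8) × 0.85 = 2689.5 / 201.60 × 0.85 ≈ 11.3 mL/min
|39.6 − 11.3| = 28.3 mL/min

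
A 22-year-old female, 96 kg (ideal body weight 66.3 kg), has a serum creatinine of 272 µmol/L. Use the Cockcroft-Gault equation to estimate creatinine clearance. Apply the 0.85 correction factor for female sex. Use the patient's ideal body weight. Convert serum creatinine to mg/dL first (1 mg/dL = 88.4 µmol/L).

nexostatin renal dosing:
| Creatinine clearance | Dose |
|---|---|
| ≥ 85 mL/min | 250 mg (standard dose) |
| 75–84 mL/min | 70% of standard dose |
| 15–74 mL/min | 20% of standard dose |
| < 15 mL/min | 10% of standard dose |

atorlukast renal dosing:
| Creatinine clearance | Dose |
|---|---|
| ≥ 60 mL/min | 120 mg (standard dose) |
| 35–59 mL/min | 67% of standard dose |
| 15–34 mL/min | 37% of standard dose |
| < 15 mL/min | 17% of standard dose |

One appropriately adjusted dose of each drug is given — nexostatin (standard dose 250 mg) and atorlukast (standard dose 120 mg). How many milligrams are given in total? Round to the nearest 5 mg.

95 mg

SCr = 272 / 88.4 = 3.077 mg/dL
CrCl = (140 − 22) × 66.3 / (72 × 3.077) × 0.85 = 7823.4 / 221.54 × 0.85 ≈ 30.0 mL/min
CrCl ≈ 30 mL/min.
nexostatin: 15–74 mL/min → 20% of 250 mg = 50 mg.
atorlukast: 15–34 mL/min → 37% of 120 mg = 44.4 mg.
Total = 50 + 44.4 = 94.4 mg.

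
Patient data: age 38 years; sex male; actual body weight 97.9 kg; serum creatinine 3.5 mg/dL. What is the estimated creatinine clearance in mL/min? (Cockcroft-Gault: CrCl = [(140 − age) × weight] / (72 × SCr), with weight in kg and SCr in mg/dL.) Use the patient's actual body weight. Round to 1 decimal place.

39.6 mL/min

CrCl = (140 − 38) × 97.9 / (72 × 3.5) = 9985.8 / 252.00 ≈ 39.6 mL/min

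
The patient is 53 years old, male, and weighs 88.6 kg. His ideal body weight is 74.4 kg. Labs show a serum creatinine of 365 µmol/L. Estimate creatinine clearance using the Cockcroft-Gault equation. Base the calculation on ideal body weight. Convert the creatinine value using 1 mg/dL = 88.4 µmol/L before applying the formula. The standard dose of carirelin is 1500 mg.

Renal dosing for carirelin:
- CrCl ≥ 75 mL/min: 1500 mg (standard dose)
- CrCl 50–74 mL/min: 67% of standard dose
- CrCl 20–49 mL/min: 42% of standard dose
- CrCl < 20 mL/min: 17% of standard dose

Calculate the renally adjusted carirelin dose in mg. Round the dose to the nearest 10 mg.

SCr = 365 / 88.4 = 4.129 mg/dL
CrCl = (140 − 53) × 74.4 / (72 × 4.129) = 6472.8 / 297.29 ≈ 21.8 mL/min
CrCl ≈ 22 mL/min → bracket 20–49 mL/min.
42% of 1500 mg = 630 mg

630 mg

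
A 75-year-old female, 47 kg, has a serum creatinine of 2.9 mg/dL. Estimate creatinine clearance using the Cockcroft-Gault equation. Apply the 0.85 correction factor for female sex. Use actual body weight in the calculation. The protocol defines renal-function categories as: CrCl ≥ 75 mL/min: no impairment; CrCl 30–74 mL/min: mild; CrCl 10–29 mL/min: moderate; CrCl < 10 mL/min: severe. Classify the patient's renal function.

CrCl = (140 − 75) × 47 / (72 × 2.9) × 0.85 = 3055.0 / 208.80 × 0.85 ≈ 12.4 mL/min
12 mL/min falls in the 'moderate' range.

moderate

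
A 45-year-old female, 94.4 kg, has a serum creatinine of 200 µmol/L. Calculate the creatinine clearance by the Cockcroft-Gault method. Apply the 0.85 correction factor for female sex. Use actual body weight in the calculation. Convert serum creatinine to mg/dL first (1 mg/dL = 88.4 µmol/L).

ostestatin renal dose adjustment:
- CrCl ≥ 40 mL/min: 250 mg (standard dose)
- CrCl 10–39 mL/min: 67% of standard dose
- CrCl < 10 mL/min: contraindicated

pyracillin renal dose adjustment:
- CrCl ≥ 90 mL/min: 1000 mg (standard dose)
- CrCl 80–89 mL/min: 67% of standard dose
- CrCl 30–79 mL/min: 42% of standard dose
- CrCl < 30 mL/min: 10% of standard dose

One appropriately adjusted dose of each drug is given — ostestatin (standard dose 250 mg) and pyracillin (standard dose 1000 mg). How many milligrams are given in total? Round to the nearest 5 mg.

SCr = 200 / 88.4 = 2.262 mg/dL
CrCl = (140 − 45) × 94.4 / (72 × 2.262) × 0.85 = 8968.0 / 162.86 × 0.85 ≈ 46.8 mL/min
CrCl ≈ 47 mL/min.
ostestatin: ≥ 40 mL/min → 100% of 250 mg = 250 mg.
pyracillin: 30–79 mL/min → 42% of 1000 mg = 420 mg.
Total = 250 + 420 = 670 mg.

670 mg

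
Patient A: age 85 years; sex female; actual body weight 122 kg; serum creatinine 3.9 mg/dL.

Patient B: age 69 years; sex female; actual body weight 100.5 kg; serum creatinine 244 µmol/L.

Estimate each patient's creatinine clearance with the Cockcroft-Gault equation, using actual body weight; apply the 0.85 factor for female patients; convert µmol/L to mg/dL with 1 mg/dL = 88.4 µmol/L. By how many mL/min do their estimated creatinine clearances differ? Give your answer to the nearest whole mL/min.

Patient A: CrCl = (140 − 85) × 122 / (72 × 3.9) × 0.85 = 6710.0 / 280.80 × 0.85 ≈ 20.3 mL/min
Patient B: SCr = 244 / 88.4 = 2.76 mg/dL
Patient B: CrCl = (140 − 69) × 100.5 / (72 × 2.76) × 0.85 = 7135.5 / 198.72 × 0.85 ≈ 30.5 mL/min
|20.3 − 30.5| = 10.2 mL/min

10 mL/min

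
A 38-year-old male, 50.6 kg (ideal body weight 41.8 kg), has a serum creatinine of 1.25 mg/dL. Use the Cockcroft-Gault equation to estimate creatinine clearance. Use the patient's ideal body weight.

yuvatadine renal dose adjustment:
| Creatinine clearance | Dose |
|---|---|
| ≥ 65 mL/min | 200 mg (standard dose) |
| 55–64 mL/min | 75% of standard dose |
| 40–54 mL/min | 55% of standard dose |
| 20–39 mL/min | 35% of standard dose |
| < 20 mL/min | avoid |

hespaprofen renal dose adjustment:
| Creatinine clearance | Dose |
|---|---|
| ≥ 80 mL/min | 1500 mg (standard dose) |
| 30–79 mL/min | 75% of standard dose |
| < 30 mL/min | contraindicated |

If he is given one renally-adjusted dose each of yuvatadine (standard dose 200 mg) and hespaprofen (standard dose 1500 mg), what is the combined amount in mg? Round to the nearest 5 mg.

CrCl = (140 − 38) × 41.8 / (72 × 1.25) = 4263.6 / 90.00 ≈ 47.4 mL/min
CrCl ≈ 47 mL/min.
yuvatadine: 40–54 mL/min → 55% of 200 mg = 110 mg.
hespaprofen: 30–79 mL/min → 75% of 1500 mg = 1125 mg.
Total = 110 + 1125 = 1235 mg.

1235 mg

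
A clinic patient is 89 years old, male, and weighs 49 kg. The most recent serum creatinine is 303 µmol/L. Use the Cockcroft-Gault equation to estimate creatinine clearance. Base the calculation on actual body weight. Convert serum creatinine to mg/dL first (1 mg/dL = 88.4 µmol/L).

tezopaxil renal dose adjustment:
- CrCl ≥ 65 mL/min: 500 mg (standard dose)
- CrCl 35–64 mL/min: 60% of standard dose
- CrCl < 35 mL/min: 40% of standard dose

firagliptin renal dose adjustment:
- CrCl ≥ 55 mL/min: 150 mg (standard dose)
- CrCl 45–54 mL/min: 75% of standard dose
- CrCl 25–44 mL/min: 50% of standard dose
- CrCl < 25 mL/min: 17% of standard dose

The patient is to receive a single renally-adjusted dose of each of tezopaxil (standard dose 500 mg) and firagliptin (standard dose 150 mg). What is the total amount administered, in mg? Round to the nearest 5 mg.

SCr = 303 / 88.4 = 3.428 mg/dL
CrCl = (140 − 89) × 49 / (72 × 3.428) = 2499.0 / 246.82 ≈ 10.1 mL/min
CrCl ≈ 10 mL/min.
tezopaxil: < 35 mL/min → 40% of 500 mg = 200 mg.
firagliptin: < 25 mL/min → 17% of 150 mg = 25.5 mg.
Total = 200 + 25.5 = 225.5 mg.

225 mg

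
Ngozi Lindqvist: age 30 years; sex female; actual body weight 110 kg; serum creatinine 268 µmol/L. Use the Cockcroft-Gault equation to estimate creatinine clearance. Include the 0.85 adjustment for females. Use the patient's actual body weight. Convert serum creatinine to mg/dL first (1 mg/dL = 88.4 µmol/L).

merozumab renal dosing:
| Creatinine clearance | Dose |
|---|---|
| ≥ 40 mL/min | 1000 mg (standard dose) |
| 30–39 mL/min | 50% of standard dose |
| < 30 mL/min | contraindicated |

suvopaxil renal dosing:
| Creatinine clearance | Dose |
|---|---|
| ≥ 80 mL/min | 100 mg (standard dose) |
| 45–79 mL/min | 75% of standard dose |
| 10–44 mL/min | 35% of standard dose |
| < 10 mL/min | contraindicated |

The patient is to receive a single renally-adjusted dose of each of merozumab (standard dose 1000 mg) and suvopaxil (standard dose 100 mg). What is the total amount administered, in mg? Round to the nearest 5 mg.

1075 mg

SCr = 268 / 88.4 = 3.032 mg/dL
CrCl = (140 − 30) × 110 / (72 × 3.032) × 0.85 = 12100.0 / 218.30 × 0.85 ≈ 47.1 mL/min
CrCl ≈ 47 mL/min.
merozumab: ≥ 40 mL/min → 100% of 1000 mg = 1000 mg.
suvopaxil: 45–79 mL/min → 75% of 100 mg = 75 mg.
Total = 1000 + 75 = 1075 mg.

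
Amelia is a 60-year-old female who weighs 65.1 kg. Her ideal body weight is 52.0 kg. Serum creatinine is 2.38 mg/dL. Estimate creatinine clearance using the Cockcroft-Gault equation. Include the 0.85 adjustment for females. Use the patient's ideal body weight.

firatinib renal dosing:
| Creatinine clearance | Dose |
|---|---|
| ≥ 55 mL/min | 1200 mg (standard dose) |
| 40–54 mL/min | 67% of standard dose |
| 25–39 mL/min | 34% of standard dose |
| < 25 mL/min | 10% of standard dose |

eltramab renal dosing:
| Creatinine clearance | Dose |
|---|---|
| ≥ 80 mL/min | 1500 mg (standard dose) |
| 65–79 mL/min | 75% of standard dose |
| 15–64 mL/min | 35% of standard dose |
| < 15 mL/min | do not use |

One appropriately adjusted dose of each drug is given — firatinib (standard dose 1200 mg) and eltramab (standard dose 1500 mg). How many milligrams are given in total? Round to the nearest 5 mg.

CrCl = (140 − 60) × 52 / (72 × 2.38) × 0.85 = 4160.0 / 171.36 × 0.85 ≈ 20.6 mL/min
CrCl ≈ 21 mL/min.
firatinib: < 25 mL/min → 10% of 1200 mg = 120 mg.
eltramab: 15–64 mL/min → 35% of 1500 mg = 525 mg.
Total = 120 + 525 = 645 mg.

645 mg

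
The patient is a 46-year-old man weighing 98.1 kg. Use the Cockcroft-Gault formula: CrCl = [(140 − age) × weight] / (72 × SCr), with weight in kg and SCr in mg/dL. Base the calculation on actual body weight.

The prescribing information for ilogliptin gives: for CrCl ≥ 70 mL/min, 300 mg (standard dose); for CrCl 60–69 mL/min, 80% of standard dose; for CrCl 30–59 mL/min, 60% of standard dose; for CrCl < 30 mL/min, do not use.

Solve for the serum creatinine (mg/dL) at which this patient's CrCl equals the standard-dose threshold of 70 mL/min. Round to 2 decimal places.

Standard dose requires CrCl ≥ 70 mL/min.
Set (140 − 46) × 98.1 / (72 × SCr) = 70
SCr = (140 − 46) × 98.1 / (72 × 70) = 1.830 mg/dL

1.83 mg/dL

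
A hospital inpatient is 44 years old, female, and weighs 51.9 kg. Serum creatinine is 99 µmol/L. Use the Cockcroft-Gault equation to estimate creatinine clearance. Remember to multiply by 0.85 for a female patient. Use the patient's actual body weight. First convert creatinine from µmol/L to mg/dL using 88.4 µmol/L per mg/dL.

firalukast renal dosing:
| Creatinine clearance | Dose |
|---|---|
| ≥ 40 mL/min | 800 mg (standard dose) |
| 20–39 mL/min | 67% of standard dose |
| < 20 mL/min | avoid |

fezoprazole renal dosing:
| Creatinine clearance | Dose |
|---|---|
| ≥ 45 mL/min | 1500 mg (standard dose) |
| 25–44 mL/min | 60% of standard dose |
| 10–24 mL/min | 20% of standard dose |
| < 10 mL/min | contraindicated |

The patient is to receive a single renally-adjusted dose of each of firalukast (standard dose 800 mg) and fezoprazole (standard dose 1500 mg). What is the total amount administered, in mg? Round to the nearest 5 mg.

SCr = 99 / 88.4 = 1.12 mg/dL
CrCl = (140 − 44) × 51.9 / (72 × 1.12) × 0.85 = 4982.4 / 80.64 × 0.85 ≈ 52.5 mL/min
CrCl ≈ 53 mL/min.
firalukast: ≥ 40 mL/min → 100% of 800 mg = 800 mg.
fezoprazole: ≥ 45 mL/min → 100% of 1500 mg = 1500 mg.
Total = 800 + 1500 = 2300 mg.

2300 mg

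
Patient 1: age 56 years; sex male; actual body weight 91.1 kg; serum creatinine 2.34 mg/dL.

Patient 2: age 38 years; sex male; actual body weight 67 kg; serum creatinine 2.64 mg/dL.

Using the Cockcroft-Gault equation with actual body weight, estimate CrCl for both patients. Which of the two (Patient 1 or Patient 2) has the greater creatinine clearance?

Patient 1

Patient 1: CrCl = (140 − 56) × 91.1 / (72 × 2.34) = 7652.4 / 168.48 ≈ 45.4 mL/min
Patient 2: CrCl = (140 − 38) × 67 / (72 × 2.64) = 6834.0 / 190.08 ≈ 36.0 mL/min
45.4 vs 36.0 mL/min → Patient 1 is higher.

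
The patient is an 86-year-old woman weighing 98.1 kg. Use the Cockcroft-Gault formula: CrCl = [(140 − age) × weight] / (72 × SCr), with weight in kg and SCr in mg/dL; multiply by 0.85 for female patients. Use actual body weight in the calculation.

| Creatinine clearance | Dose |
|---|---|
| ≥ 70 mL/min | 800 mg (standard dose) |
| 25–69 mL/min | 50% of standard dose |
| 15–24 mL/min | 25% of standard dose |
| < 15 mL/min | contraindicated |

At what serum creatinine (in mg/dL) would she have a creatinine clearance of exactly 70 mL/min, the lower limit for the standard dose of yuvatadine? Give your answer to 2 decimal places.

0.89 mg/dL

Standard dose requires CrCl ≥ 70 mL/min.
Set (140 − 86) × 98.1 × 0.85 / (72 × SCr) = 70
SCr = (140 − 86) × 98.1 × 0.85 / (72 × 70) = 0.893 mg/dL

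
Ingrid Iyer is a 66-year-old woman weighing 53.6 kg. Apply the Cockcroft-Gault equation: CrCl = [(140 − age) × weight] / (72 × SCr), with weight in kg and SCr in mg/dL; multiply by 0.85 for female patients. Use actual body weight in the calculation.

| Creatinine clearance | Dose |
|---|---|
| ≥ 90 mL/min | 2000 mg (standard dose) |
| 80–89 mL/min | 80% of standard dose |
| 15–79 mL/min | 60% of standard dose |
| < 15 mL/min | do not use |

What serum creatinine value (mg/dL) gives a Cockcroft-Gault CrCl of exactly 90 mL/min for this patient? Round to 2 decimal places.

0.52 mg/dL

Standard dose requires CrCl ≥ 90 mL/min.
Set (140 − 66) × 53.6 × 0.85 / (72 × SCr) = 90
SCr = (140 − 66) × 53.6 × 0.85 / (72 × 90) = 0.520 mg/dL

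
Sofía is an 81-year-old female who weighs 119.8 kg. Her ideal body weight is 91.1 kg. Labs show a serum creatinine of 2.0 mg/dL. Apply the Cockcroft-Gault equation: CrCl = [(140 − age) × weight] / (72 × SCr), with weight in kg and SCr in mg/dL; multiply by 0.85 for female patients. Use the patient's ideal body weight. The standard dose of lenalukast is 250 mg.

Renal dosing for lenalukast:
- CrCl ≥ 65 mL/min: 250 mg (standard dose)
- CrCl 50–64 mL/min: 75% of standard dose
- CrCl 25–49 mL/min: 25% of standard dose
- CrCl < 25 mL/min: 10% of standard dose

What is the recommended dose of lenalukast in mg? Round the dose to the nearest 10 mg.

60 mg

CrCl = (140 − 81) × 91.1 / (72 × 2) × 0.85 = 5374.9 / 144.00 × 0.85 ≈ 31.7 mL/min
CrCl ≈ 32 mL/min → bracket 25–49 mL/min.
25% of 250 mg = 62.5 mg → 60 mg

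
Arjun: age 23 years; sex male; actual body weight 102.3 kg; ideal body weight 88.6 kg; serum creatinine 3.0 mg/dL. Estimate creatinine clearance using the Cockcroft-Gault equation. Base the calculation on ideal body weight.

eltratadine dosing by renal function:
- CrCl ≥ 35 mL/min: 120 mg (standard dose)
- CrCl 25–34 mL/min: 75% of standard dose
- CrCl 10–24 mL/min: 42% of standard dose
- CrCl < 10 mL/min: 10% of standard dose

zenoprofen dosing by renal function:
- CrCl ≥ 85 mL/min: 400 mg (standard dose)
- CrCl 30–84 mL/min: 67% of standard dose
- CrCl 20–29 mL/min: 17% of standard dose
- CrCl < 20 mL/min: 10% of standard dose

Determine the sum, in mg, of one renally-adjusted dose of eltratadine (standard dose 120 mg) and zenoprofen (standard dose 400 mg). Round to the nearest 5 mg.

390 mg

CrCl = (140 − 23) × 88.6 / (72 × 3) = 10366.2 / 216.00 ≈ 48.0 mL/min
CrCl ≈ 48 mL/min.
eltratadine: ≥ 35 mL/min → 100% of 120 mg = 120 mg.
zenoprofen: 30–84 mL/min → 67% of 400 mg = 268 mg.
Total = 120 + 268 = 388 mg.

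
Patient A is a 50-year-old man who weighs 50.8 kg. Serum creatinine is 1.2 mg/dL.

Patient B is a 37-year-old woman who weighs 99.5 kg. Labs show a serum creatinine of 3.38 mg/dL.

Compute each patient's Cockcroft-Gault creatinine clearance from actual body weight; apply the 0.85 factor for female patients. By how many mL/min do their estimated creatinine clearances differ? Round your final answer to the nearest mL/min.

Patient A: CrCl = (140 − 50) × 50.8 / (72 × 1.2) = 4572.0 / 86.40 ≈ 52.9 mL/min
Patient B: CrCl = (140 − 37) × 99.5 / (72 × 3.38) × 0.85 = 10248.5 / 243.36 × 0.85 ≈ 35.8 mL/min
|52.9 − 35.8| = 17.1 mL/min

17 mL/min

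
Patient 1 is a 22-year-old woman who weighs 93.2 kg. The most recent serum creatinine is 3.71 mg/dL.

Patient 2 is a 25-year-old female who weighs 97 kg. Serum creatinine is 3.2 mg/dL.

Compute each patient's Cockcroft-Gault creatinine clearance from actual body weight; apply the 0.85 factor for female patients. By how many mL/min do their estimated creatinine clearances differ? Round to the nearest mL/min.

Patient 1: CrCl = (140 − 22) × 93.2 / (72 × 3.71) × 0.85 = 10997.6 / 267.12 × 0.85 ≈ 35.0 mL/min
Patient 2: CrCl = (140 − 25) × 97 / (72 × 3.2) × 0.85 = 11155.0 / 230.40 × 0.85 ≈ 41.2 mL/min
|35.0 − 41.2| = 6.2 mL/min

6 mL/min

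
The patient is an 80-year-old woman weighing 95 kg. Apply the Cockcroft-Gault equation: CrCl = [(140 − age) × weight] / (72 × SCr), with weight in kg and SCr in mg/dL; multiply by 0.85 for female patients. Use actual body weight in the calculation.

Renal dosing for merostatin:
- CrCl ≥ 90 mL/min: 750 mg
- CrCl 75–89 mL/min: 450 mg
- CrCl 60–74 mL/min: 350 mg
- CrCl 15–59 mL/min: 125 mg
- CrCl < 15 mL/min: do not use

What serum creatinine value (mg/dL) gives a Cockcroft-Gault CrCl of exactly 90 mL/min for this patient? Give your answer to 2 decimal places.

0.75 mg/dL

Standard dose requires CrCl ≥ 90 mL/min.
Set (140 − 80) × 95 × 0.85 / (72 × SCr) = 90
SCr = (140 − 80) × 95 × 0.85 / (72 × 90) = 0.748 mg/dL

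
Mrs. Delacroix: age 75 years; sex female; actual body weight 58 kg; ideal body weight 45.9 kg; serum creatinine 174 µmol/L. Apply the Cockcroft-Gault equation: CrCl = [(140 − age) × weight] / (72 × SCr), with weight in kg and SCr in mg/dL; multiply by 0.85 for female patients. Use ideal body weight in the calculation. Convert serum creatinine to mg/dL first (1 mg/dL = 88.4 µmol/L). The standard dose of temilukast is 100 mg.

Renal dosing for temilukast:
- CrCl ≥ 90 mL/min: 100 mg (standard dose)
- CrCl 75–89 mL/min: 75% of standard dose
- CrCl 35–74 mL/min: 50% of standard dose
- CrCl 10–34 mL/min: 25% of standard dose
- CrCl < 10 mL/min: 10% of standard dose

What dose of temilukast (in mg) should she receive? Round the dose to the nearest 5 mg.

SCr = 174 / 88.4 = 1.968 mg/dL
CrCl = (140 − 75) × 45.9 / (72 × 1.968) × 0.85 = 2983.5 / 141.70 × 0.85 ≈ 17.9 mL/min
CrCl ≈ 18 mL/min → bracket 10–34 mL/min.
25% of 100 mg = 25 mg

25 mg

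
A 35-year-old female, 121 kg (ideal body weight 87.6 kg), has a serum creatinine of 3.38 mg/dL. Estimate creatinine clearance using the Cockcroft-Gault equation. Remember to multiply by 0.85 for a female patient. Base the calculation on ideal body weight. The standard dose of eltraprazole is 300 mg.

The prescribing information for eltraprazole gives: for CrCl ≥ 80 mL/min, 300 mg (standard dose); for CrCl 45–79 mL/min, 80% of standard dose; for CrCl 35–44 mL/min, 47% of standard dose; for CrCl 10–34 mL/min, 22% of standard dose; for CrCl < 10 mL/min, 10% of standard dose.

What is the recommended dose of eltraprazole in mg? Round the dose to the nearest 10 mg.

70 mg

CrCl = (140 − 35) × 87.6 / (72 × 3.38) × 0.85 = 9198.0 / 243.36 × 0.85 ≈ 32.1 mL/min
CrCl ≈ 32 mL/min → bracket 10–34 mL/min.
22% of 300 mg = 66 mg → 70 mg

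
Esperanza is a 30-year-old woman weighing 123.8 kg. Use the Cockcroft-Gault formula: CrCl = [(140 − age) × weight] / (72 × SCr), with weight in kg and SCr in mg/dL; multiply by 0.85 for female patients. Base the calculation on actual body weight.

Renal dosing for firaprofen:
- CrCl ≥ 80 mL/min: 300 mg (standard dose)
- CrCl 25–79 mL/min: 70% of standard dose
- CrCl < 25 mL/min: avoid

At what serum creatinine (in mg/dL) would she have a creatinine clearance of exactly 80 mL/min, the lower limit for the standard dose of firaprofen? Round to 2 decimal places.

2.01 mg/dL

Standard dose requires CrCl ≥ 80 mL/min.
Set (140 − 30) × 123.8 × 0.85 / (72 × SCr) = 80
SCr = (140 − 30) × 123.8 × 0.85 / (72 × 80) = 2.010 mg/dL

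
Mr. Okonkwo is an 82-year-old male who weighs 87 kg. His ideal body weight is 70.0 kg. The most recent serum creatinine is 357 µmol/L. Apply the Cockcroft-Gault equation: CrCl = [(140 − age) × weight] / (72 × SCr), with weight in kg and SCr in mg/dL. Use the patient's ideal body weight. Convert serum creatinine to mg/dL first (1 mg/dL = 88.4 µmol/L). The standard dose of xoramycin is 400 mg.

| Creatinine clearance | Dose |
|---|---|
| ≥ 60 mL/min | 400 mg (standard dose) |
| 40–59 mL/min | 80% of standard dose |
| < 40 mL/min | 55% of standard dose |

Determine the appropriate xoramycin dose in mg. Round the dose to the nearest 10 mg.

SCr = 357 / 88.4 = 4.038 mg/dL
CrCl = (140 − 82) × 70 / (72 × 4.038) = 4060.0 / 290.74 ≈ 14.0 mL/min
CrCl ≈ 14 mL/min → bracket < 40 mL/min.
55% of 400 mg = 220 mg

220 mg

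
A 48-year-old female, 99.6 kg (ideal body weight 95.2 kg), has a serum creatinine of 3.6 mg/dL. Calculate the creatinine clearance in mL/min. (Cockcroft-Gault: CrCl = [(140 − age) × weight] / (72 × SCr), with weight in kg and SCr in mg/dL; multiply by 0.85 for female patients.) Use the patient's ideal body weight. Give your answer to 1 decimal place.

28.7 mL/min

CrCl = (140 − 48) × 95.2 / (72 × 3.6) × 0.85 = 8758.4 / 259.20 × 0.85 ≈ 28.7 mL/min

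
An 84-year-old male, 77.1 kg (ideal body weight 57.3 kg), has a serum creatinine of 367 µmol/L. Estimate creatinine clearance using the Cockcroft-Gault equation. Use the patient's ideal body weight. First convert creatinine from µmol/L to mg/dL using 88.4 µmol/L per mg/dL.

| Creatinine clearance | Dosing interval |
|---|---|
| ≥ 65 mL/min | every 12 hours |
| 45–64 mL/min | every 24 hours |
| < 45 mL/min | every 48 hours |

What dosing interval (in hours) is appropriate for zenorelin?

every 48 hours

SCr = 367 / 88.4 = 4.152 mg/dL
CrCl = (140 − 84) × 57.3 / (72 × 4.152) = 3208.8 / 298.94 ≈ 10.7 mL/min
CrCl ≈ 11 mL/min → bracket < 45 mL/min → every 48 hours.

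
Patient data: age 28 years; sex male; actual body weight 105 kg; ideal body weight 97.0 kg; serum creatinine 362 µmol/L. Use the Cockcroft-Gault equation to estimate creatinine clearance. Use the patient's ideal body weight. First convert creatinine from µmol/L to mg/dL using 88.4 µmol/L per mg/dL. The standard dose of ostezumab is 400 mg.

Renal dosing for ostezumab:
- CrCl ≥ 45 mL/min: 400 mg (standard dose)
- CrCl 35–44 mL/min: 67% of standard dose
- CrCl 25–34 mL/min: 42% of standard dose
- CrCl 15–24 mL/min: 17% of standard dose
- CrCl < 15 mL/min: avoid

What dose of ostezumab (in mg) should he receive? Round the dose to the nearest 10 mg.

270 mg

SCr = 362 / 88.4 = 4.095 mg/dL
CrCl = (140 − 28) × 97 / (72 × 4.095) = 10864.0 / 294.84 ≈ 36.8 mL/min
CrCl ≈ 37 mL/min → bracket 35–44 mL/min.
67% of 400 mg = 268 mg → 270 mg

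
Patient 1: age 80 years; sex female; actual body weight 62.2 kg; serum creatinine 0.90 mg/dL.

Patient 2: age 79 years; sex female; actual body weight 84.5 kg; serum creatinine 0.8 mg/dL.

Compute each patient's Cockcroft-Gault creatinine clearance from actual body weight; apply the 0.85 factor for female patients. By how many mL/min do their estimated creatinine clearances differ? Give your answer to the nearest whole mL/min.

Patient 1: CrCl = (140 − 80) × 62.2 / (72 × 0.9) × 0.85 = 3732.0 / 64.80 × 0.85 ≈ 49.0 mL/min
Patient 2: CrCl = (140 − 79) × 84.5 / (72 × 0.8) × 0.85 = 5154.5 / 57.60 × 0.85 ≈ 76.1 mL/min
|49.0 − 76.1| = 27.1 mL/min

27 mL/min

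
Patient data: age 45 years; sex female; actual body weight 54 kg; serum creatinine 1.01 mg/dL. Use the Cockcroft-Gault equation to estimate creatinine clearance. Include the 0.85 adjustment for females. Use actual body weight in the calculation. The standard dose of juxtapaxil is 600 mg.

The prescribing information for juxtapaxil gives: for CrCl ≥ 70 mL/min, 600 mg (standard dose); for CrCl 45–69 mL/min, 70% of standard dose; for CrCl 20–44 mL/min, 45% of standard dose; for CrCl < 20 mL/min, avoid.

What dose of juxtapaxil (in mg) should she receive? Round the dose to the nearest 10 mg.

CrCl = (140 − 45) × 54 / (72 × 1.01) × 0.85 = 5130.0 / 72.72 × 0.85 ≈ 60.0 mL/min
CrCl ≈ 60 mL/min → bracket 45–69 mL/min.
70% of 600 mg = 420 mg

420 mg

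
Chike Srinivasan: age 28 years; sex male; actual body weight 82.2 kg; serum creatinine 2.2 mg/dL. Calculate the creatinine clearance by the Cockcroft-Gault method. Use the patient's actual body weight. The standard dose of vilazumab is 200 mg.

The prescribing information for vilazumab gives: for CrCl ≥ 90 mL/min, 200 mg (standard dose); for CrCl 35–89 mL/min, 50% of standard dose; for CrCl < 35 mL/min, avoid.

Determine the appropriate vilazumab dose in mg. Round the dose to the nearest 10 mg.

100 mg

CrCl = (140 − 28) × 82.2 / (72 × 2.2) = 9206.4 / 158.40 ≈ 58.1 mL/min
CrCl ≈ 58 mL/min → bracket 35–89 mL/min.
50% of 200 mg = 100 mg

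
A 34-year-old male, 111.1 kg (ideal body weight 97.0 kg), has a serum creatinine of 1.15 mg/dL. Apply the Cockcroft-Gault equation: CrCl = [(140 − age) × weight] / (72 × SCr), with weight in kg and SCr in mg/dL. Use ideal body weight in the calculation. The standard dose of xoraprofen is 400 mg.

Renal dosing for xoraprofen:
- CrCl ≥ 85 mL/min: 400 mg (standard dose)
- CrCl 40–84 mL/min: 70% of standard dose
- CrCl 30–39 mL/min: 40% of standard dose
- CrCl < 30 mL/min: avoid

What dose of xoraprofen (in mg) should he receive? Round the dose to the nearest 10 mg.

CrCl = (140 − 34) × 97 / (72 × 1.15) = 10282.0 / 82.80 ≈ 124.2 mL/min
CrCl ≈ 124 mL/min → bracket ≥ 85 mL/min.
100% of 400 mg = 400 mg

400 mg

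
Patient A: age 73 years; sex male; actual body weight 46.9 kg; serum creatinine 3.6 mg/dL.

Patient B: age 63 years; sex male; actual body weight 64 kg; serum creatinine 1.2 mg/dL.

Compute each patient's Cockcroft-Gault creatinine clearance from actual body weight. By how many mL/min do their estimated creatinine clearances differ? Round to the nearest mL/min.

Patient A: CrCl = (140 − 73) × 46.9 / (72 × 3.6) = 3142.3 / 259.20 ≈ 12.1 mL/min
Patient B: CrCl = (140 − 63) × 64 / (72 × 1.2) = 4928.0 / 86.40 ≈ 57.0 mL/min
|12.1 − 57.0| = 44.9 mL/min

45 mL/min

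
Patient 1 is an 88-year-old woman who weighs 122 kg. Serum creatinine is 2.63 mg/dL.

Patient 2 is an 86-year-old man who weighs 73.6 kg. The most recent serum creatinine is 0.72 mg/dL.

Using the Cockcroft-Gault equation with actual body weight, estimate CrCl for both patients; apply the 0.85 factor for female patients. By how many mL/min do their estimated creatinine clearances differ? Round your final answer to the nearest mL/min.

48 mL/min

Patient 1: CrCl = (140 − 88) × 122 / (72 × 2.63) × 0.85 = 6344.0 / 189.36 × 0.85 ≈ 28.5 mL/min
Patient 2: CrCl = (140 − 86) × 73.6 / (72 × 0.72) = 3974.4 / 51.84 ≈ 76.7 mL/min
|28.5 − 76.7| = 48.2 mL/min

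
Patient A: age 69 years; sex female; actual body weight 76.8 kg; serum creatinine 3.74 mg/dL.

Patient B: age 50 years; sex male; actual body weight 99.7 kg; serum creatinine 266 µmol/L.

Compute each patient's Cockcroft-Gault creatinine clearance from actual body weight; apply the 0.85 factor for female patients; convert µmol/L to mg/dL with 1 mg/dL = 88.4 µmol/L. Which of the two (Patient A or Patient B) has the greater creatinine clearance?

Patient B

Patient A: CrCl = (140 − 69) × 76.8 / (72 × 3.74) × 0.85 = 5452.8 / 269.28 × 0.85 ≈ 17.2 mL/min
Patient B: SCr = 266 / 88.4 = 3.009 mg/dL
Patient B: CrCl = (140 − 50) × 99.7 / (72 × 3.009) = 8973.0 / 216.65 ≈ 41.4 mL/min
17.2 vs 41.4 mL/min → Patient B is higher.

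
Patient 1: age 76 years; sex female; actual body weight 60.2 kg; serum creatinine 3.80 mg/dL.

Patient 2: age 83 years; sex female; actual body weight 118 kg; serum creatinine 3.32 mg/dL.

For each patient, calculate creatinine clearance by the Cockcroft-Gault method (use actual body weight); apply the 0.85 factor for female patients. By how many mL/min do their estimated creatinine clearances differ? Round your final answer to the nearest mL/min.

Patient 1: CrCl = (140 − 76) × 60.2 / (72 × 3.8) × 0.85 = 3852.8 / 273.60 × 0.85 ≈ 12.0 mL/min
Patient 2: CrCl = (140 − 83) × 118 / (72 × 3.32) × 0.85 = 6726.0 / 239.04 × 0.85 ≈ 23.9 mL/min
|12.0 − 23.9| = 11.9 mL/min

12 mL/min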